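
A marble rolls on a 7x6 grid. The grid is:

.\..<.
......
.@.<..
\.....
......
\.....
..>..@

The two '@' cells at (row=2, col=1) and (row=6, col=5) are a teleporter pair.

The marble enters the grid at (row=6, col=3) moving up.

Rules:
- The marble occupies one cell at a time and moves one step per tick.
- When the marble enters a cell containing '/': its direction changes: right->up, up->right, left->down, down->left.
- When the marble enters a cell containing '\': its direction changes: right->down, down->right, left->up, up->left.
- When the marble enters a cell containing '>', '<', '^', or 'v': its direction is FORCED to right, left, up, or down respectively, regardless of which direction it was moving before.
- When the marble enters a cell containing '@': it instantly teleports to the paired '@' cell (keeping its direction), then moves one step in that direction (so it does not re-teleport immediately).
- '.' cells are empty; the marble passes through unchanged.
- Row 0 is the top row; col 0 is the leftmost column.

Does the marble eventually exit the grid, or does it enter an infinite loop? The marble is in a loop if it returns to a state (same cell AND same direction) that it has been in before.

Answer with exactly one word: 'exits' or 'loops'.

Step 1: enter (6,3), '.' pass, move up to (5,3)
Step 2: enter (5,3), '.' pass, move up to (4,3)
Step 3: enter (4,3), '.' pass, move up to (3,3)
Step 4: enter (3,3), '.' pass, move up to (2,3)
Step 5: enter (2,3), '<' forces up->left, move left to (2,2)
Step 6: enter (2,2), '.' pass, move left to (2,1)
Step 7: enter (2,1), '@' teleport (2,1)->(6,5), also enter (6,5), move left to (6,4)
Step 8: enter (6,4), '.' pass, move left to (6,3)
Step 9: enter (6,3), '.' pass, move left to (6,2)
Step 10: enter (6,2), '>' forces left->right, move right to (6,3)
Step 11: enter (6,3), '.' pass, move right to (6,4)
Step 12: enter (6,4), '.' pass, move right to (6,5)
Step 13: enter (6,5), '@' teleport (6,5)->(2,1), also enter (2,1), move right to (2,2)
Step 14: enter (2,2), '.' pass, move right to (2,3)
Step 15: enter (2,3), '<' forces right->left, move left to (2,2)
Step 16: at (2,2) dir=left — LOOP DETECTED (seen before)

Answer: loops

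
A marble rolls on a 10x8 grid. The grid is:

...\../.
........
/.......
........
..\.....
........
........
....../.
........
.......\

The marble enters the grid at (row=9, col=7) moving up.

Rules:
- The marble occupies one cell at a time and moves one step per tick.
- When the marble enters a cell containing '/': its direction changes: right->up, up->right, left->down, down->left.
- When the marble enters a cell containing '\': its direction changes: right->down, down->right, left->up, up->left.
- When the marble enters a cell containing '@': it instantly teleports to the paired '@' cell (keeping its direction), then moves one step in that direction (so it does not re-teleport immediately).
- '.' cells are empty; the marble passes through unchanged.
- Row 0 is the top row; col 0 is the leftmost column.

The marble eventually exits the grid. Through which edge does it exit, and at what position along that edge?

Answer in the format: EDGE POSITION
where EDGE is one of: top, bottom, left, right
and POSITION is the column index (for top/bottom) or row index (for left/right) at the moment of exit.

Step 1: enter (9,7), '\' deflects up->left, move left to (9,6)
Step 2: enter (9,6), '.' pass, move left to (9,5)
Step 3: enter (9,5), '.' pass, move left to (9,4)
Step 4: enter (9,4), '.' pass, move left to (9,3)
Step 5: enter (9,3), '.' pass, move left to (9,2)
Step 6: enter (9,2), '.' pass, move left to (9,1)
Step 7: enter (9,1), '.' pass, move left to (9,0)
Step 8: enter (9,0), '.' pass, move left to (9,-1)
Step 9: at (9,-1) — EXIT via left edge, pos 9

Answer: left 9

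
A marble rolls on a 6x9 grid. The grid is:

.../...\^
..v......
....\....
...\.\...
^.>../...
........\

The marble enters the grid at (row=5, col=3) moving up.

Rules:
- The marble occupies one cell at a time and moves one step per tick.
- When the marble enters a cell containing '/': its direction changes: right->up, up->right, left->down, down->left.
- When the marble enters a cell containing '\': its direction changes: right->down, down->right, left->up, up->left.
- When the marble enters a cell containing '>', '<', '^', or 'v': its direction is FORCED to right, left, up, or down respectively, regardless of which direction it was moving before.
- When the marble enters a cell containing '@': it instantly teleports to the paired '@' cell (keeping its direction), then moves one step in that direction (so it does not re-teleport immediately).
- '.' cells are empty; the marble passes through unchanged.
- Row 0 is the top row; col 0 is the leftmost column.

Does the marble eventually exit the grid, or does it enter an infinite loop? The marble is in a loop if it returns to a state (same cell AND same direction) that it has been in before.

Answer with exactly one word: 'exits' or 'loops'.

Answer: exits

Derivation:
Step 1: enter (5,3), '.' pass, move up to (4,3)
Step 2: enter (4,3), '.' pass, move up to (3,3)
Step 3: enter (3,3), '\' deflects up->left, move left to (3,2)
Step 4: enter (3,2), '.' pass, move left to (3,1)
Step 5: enter (3,1), '.' pass, move left to (3,0)
Step 6: enter (3,0), '.' pass, move left to (3,-1)
Step 7: at (3,-1) — EXIT via left edge, pos 3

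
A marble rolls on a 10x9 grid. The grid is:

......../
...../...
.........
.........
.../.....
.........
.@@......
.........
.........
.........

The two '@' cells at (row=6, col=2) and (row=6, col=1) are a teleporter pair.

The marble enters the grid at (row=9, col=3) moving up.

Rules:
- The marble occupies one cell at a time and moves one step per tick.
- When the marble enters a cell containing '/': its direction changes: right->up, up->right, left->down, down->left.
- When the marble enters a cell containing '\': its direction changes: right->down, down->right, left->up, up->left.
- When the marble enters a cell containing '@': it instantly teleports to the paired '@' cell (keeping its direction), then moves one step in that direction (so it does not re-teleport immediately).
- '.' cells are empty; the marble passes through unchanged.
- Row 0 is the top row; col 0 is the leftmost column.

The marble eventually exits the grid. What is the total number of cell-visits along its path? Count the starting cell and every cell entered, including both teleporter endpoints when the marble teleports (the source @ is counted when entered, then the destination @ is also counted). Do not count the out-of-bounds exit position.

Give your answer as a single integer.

Answer: 11

Derivation:
Step 1: enter (9,3), '.' pass, move up to (8,3)
Step 2: enter (8,3), '.' pass, move up to (7,3)
Step 3: enter (7,3), '.' pass, move up to (6,3)
Step 4: enter (6,3), '.' pass, move up to (5,3)
Step 5: enter (5,3), '.' pass, move up to (4,3)
Step 6: enter (4,3), '/' deflects up->right, move right to (4,4)
Step 7: enter (4,4), '.' pass, move right to (4,5)
Step 8: enter (4,5), '.' pass, move right to (4,6)
Step 9: enter (4,6), '.' pass, move right to (4,7)
Step 10: enter (4,7), '.' pass, move right to (4,8)
Step 11: enter (4,8), '.' pass, move right to (4,9)
Step 12: at (4,9) — EXIT via right edge, pos 4
Path length (cell visits): 11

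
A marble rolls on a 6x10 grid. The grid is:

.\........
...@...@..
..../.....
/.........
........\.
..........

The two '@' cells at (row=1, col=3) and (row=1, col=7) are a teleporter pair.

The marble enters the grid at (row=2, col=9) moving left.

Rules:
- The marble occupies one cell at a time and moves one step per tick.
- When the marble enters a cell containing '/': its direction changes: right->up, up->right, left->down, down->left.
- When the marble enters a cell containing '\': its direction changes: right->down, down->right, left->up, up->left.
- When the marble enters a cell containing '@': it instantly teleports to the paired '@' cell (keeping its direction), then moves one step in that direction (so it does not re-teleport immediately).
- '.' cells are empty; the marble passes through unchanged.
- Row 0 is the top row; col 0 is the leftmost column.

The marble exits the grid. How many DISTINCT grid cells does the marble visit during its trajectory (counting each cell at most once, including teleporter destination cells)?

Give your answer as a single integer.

Step 1: enter (2,9), '.' pass, move left to (2,8)
Step 2: enter (2,8), '.' pass, move left to (2,7)
Step 3: enter (2,7), '.' pass, move left to (2,6)
Step 4: enter (2,6), '.' pass, move left to (2,5)
Step 5: enter (2,5), '.' pass, move left to (2,4)
Step 6: enter (2,4), '/' deflects left->down, move down to (3,4)
Step 7: enter (3,4), '.' pass, move down to (4,4)
Step 8: enter (4,4), '.' pass, move down to (5,4)
Step 9: enter (5,4), '.' pass, move down to (6,4)
Step 10: at (6,4) — EXIT via bottom edge, pos 4
Distinct cells visited: 9 (path length 9)

Answer: 9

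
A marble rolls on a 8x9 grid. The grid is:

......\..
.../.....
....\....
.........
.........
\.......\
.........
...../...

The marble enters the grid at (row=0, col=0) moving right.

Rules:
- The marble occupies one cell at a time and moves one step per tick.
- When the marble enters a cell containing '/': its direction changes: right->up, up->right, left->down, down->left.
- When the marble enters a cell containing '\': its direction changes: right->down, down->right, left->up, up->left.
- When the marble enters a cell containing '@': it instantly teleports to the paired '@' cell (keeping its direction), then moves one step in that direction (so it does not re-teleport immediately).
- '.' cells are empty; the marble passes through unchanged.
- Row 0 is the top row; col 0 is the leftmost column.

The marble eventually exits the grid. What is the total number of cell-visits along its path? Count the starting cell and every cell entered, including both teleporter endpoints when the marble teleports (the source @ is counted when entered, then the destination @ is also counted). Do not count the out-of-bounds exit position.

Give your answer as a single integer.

Answer: 14

Derivation:
Step 1: enter (0,0), '.' pass, move right to (0,1)
Step 2: enter (0,1), '.' pass, move right to (0,2)
Step 3: enter (0,2), '.' pass, move right to (0,3)
Step 4: enter (0,3), '.' pass, move right to (0,4)
Step 5: enter (0,4), '.' pass, move right to (0,5)
Step 6: enter (0,5), '.' pass, move right to (0,6)
Step 7: enter (0,6), '\' deflects right->down, move down to (1,6)
Step 8: enter (1,6), '.' pass, move down to (2,6)
Step 9: enter (2,6), '.' pass, move down to (3,6)
Step 10: enter (3,6), '.' pass, move down to (4,6)
Step 11: enter (4,6), '.' pass, move down to (5,6)
Step 12: enter (5,6), '.' pass, move down to (6,6)
Step 13: enter (6,6), '.' pass, move down to (7,6)
Step 14: enter (7,6), '.' pass, move down to (8,6)
Step 15: at (8,6) — EXIT via bottom edge, pos 6
Path length (cell visits): 14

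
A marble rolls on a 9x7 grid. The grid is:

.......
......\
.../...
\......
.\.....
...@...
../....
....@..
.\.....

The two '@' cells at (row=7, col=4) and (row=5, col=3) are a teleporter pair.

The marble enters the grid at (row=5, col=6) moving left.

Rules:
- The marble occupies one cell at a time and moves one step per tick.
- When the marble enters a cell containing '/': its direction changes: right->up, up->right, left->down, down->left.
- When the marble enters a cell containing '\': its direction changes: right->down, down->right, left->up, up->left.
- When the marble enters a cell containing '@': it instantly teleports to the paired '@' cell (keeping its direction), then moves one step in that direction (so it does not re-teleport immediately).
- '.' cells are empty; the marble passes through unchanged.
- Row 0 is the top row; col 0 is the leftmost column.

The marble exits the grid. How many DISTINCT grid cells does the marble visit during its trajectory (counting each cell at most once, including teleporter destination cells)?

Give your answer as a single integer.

Step 1: enter (5,6), '.' pass, move left to (5,5)
Step 2: enter (5,5), '.' pass, move left to (5,4)
Step 3: enter (5,4), '.' pass, move left to (5,3)
Step 4: enter (5,3), '@' teleport (5,3)->(7,4), also enter (7,4), move left to (7,3)
Step 5: enter (7,3), '.' pass, move left to (7,2)
Step 6: enter (7,2), '.' pass, move left to (7,1)
Step 7: enter (7,1), '.' pass, move left to (7,0)
Step 8: enter (7,0), '.' pass, move left to (7,-1)
Step 9: at (7,-1) — EXIT via left edge, pos 7
Distinct cells visited: 9 (path length 9)

Answer: 9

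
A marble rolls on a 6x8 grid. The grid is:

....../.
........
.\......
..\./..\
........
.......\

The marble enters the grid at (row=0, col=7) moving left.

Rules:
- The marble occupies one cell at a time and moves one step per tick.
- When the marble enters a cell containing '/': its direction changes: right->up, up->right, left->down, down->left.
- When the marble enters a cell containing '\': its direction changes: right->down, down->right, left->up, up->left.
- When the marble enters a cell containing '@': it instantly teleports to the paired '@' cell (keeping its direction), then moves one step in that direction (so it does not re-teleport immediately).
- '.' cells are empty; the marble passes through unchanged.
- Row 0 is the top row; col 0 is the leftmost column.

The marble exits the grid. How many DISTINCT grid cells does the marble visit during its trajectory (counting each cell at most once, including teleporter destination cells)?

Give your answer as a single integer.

Answer: 7

Derivation:
Step 1: enter (0,7), '.' pass, move left to (0,6)
Step 2: enter (0,6), '/' deflects left->down, move down to (1,6)
Step 3: enter (1,6), '.' pass, move down to (2,6)
Step 4: enter (2,6), '.' pass, move down to (3,6)
Step 5: enter (3,6), '.' pass, move down to (4,6)
Step 6: enter (4,6), '.' pass, move down to (5,6)
Step 7: enter (5,6), '.' pass, move down to (6,6)
Step 8: at (6,6) — EXIT via bottom edge, pos 6
Distinct cells visited: 7 (path length 7)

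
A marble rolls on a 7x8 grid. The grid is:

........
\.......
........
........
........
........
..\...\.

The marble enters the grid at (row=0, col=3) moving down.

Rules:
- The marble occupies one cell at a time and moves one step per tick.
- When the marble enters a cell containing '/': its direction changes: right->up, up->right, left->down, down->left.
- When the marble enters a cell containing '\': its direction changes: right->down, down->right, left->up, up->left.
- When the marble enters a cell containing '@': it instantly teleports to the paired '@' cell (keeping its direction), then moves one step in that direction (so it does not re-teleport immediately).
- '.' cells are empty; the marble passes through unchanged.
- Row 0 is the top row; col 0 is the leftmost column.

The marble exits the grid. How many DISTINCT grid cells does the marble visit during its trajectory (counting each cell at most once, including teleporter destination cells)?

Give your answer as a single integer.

Step 1: enter (0,3), '.' pass, move down to (1,3)
Step 2: enter (1,3), '.' pass, move down to (2,3)
Step 3: enter (2,3), '.' pass, move down to (3,3)
Step 4: enter (3,3), '.' pass, move down to (4,3)
Step 5: enter (4,3), '.' pass, move down to (5,3)
Step 6: enter (5,3), '.' pass, move down to (6,3)
Step 7: enter (6,3), '.' pass, move down to (7,3)
Step 8: at (7,3) — EXIT via bottom edge, pos 3
Distinct cells visited: 7 (path length 7)

Answer: 7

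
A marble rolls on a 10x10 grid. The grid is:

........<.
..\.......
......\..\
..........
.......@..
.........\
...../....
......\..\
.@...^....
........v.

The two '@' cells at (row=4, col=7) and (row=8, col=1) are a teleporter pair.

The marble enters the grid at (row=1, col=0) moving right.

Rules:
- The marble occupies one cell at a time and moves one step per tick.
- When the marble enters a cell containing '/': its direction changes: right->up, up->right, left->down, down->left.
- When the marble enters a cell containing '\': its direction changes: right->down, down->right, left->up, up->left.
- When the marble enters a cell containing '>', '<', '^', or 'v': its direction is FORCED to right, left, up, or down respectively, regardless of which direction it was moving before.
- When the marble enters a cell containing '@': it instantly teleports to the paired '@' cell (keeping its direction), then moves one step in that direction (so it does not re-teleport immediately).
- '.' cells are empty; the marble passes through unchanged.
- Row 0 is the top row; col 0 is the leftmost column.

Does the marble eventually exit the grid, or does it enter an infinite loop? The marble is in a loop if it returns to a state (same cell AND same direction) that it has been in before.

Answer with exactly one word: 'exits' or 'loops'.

Answer: exits

Derivation:
Step 1: enter (1,0), '.' pass, move right to (1,1)
Step 2: enter (1,1), '.' pass, move right to (1,2)
Step 3: enter (1,2), '\' deflects right->down, move down to (2,2)
Step 4: enter (2,2), '.' pass, move down to (3,2)
Step 5: enter (3,2), '.' pass, move down to (4,2)
Step 6: enter (4,2), '.' pass, move down to (5,2)
Step 7: enter (5,2), '.' pass, move down to (6,2)
Step 8: enter (6,2), '.' pass, move down to (7,2)
Step 9: enter (7,2), '.' pass, move down to (8,2)
Step 10: enter (8,2), '.' pass, move down to (9,2)
Step 11: enter (9,2), '.' pass, move down to (10,2)
Step 12: at (10,2) — EXIT via bottom edge, pos 2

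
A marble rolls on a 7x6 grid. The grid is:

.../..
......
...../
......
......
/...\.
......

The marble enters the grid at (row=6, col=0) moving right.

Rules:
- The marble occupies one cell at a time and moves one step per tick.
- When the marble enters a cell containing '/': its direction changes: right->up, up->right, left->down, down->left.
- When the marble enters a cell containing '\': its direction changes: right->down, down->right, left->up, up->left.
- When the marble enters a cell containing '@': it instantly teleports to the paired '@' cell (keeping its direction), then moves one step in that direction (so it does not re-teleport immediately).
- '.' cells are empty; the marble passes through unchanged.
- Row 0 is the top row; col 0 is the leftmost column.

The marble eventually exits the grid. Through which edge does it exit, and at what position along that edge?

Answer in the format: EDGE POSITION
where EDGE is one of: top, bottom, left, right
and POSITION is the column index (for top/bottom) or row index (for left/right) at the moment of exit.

Answer: right 6

Derivation:
Step 1: enter (6,0), '.' pass, move right to (6,1)
Step 2: enter (6,1), '.' pass, move right to (6,2)
Step 3: enter (6,2), '.' pass, move right to (6,3)
Step 4: enter (6,3), '.' pass, move right to (6,4)
Step 5: enter (6,4), '.' pass, move right to (6,5)
Step 6: enter (6,5), '.' pass, move right to (6,6)
Step 7: at (6,6) — EXIT via right edge, pos 6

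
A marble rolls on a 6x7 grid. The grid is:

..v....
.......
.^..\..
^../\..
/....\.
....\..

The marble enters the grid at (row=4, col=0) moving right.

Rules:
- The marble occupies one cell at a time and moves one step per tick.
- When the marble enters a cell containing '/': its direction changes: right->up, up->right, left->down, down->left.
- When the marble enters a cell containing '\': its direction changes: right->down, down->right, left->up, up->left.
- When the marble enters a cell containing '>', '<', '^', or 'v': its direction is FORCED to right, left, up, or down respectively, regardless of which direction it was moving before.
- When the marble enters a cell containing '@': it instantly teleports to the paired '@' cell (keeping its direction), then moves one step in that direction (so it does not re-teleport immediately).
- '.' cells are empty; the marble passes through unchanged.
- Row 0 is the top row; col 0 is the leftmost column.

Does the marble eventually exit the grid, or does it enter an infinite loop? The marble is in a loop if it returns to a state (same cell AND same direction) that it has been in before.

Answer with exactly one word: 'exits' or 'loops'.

Answer: exits

Derivation:
Step 1: enter (4,0), '/' deflects right->up, move up to (3,0)
Step 2: enter (3,0), '^' forces up->up, move up to (2,0)
Step 3: enter (2,0), '.' pass, move up to (1,0)
Step 4: enter (1,0), '.' pass, move up to (0,0)
Step 5: enter (0,0), '.' pass, move up to (-1,0)
Step 6: at (-1,0) — EXIT via top edge, pos 0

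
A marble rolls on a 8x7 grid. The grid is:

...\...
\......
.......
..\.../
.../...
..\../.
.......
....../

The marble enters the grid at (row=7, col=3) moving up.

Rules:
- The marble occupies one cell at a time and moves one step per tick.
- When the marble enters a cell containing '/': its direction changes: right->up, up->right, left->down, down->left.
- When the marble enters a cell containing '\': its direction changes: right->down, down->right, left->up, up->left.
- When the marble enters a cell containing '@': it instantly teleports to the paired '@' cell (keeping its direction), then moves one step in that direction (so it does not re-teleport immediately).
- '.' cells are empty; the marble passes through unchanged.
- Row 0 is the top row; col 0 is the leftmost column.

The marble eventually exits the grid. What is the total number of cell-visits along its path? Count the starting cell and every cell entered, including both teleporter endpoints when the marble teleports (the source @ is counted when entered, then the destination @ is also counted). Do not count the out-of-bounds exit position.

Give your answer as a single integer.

Answer: 7

Derivation:
Step 1: enter (7,3), '.' pass, move up to (6,3)
Step 2: enter (6,3), '.' pass, move up to (5,3)
Step 3: enter (5,3), '.' pass, move up to (4,3)
Step 4: enter (4,3), '/' deflects up->right, move right to (4,4)
Step 5: enter (4,4), '.' pass, move right to (4,5)
Step 6: enter (4,5), '.' pass, move right to (4,6)
Step 7: enter (4,6), '.' pass, move right to (4,7)
Step 8: at (4,7) — EXIT via right edge, pos 4
Path length (cell visits): 7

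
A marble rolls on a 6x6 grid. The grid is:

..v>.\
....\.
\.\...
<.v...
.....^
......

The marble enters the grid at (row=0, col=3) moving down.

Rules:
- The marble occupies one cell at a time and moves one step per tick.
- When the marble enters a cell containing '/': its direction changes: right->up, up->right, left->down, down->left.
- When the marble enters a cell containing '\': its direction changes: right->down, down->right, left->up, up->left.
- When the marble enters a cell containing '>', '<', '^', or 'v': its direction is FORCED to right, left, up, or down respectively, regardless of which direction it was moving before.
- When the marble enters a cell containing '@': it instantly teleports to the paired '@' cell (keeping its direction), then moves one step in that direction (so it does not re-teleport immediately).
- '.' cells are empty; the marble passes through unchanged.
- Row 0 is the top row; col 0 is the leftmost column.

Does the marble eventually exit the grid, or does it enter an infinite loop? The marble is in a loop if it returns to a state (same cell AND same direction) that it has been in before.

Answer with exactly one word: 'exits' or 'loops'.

Step 1: enter (0,3), '>' forces down->right, move right to (0,4)
Step 2: enter (0,4), '.' pass, move right to (0,5)
Step 3: enter (0,5), '\' deflects right->down, move down to (1,5)
Step 4: enter (1,5), '.' pass, move down to (2,5)
Step 5: enter (2,5), '.' pass, move down to (3,5)
Step 6: enter (3,5), '.' pass, move down to (4,5)
Step 7: enter (4,5), '^' forces down->up, move up to (3,5)
Step 8: enter (3,5), '.' pass, move up to (2,5)
Step 9: enter (2,5), '.' pass, move up to (1,5)
Step 10: enter (1,5), '.' pass, move up to (0,5)
Step 11: enter (0,5), '\' deflects up->left, move left to (0,4)
Step 12: enter (0,4), '.' pass, move left to (0,3)
Step 13: enter (0,3), '>' forces left->right, move right to (0,4)
Step 14: at (0,4) dir=right — LOOP DETECTED (seen before)

Answer: loops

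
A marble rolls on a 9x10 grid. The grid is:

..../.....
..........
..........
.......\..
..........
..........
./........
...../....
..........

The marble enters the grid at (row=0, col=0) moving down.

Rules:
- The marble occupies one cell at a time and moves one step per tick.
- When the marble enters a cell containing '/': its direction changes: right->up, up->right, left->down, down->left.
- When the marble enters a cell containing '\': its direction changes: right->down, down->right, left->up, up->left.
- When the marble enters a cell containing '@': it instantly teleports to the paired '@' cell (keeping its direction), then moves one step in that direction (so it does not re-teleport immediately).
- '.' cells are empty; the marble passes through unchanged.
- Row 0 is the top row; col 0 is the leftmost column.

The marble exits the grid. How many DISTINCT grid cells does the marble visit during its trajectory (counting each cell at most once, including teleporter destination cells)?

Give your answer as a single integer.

Step 1: enter (0,0), '.' pass, move down to (1,0)
Step 2: enter (1,0), '.' pass, move down to (2,0)
Step 3: enter (2,0), '.' pass, move down to (3,0)
Step 4: enter (3,0), '.' pass, move down to (4,0)
Step 5: enter (4,0), '.' pass, move down to (5,0)
Step 6: enter (5,0), '.' pass, move down to (6,0)
Step 7: enter (6,0), '.' pass, move down to (7,0)
Step 8: enter (7,0), '.' pass, move down to (8,0)
Step 9: enter (8,0), '.' pass, move down to (9,0)
Step 10: at (9,0) — EXIT via bottom edge, pos 0
Distinct cells visited: 9 (path length 9)

Answer: 9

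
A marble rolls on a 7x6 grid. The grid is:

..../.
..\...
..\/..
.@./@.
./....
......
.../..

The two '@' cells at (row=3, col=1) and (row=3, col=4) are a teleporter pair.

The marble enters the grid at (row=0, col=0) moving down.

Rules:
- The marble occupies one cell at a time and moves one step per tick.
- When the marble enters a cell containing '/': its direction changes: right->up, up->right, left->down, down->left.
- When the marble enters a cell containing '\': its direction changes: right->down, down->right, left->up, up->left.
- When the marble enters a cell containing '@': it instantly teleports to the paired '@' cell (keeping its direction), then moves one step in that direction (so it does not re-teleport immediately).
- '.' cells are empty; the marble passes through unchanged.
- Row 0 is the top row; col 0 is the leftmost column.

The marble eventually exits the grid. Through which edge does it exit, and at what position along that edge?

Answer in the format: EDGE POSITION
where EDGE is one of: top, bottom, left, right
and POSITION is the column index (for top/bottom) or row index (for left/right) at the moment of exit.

Step 1: enter (0,0), '.' pass, move down to (1,0)
Step 2: enter (1,0), '.' pass, move down to (2,0)
Step 3: enter (2,0), '.' pass, move down to (3,0)
Step 4: enter (3,0), '.' pass, move down to (4,0)
Step 5: enter (4,0), '.' pass, move down to (5,0)
Step 6: enter (5,0), '.' pass, move down to (6,0)
Step 7: enter (6,0), '.' pass, move down to (7,0)
Step 8: at (7,0) — EXIT via bottom edge, pos 0

Answer: bottom 0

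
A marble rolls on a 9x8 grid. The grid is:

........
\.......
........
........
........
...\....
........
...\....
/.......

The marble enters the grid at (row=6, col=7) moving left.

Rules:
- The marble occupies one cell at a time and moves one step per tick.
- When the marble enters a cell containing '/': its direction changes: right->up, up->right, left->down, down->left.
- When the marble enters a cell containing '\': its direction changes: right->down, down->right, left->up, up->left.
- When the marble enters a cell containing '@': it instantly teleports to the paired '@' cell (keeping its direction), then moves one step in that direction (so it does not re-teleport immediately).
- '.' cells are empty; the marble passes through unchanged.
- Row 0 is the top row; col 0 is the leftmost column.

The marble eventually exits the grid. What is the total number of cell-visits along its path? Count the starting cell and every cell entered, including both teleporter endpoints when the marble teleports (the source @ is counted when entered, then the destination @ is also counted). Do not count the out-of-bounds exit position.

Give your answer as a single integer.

Step 1: enter (6,7), '.' pass, move left to (6,6)
Step 2: enter (6,6), '.' pass, move left to (6,5)
Step 3: enter (6,5), '.' pass, move left to (6,4)
Step 4: enter (6,4), '.' pass, move left to (6,3)
Step 5: enter (6,3), '.' pass, move left to (6,2)
Step 6: enter (6,2), '.' pass, move left to (6,1)
Step 7: enter (6,1), '.' pass, move left to (6,0)
Step 8: enter (6,0), '.' pass, move left to (6,-1)
Step 9: at (6,-1) — EXIT via left edge, pos 6
Path length (cell visits): 8

Answer: 8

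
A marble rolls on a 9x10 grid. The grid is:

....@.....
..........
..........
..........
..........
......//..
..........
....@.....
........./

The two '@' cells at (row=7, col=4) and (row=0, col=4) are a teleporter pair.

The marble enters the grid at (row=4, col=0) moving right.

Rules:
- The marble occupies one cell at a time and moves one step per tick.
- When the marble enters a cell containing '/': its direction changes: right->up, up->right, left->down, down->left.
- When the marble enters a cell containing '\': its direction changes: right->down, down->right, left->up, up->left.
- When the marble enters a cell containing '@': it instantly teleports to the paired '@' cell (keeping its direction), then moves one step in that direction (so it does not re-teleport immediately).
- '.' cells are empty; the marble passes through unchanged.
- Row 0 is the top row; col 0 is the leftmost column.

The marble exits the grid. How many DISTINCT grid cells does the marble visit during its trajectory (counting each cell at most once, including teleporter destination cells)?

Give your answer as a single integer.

Answer: 10

Derivation:
Step 1: enter (4,0), '.' pass, move right to (4,1)
Step 2: enter (4,1), '.' pass, move right to (4,2)
Step 3: enter (4,2), '.' pass, move right to (4,3)
Step 4: enter (4,3), '.' pass, move right to (4,4)
Step 5: enter (4,4), '.' pass, move right to (4,5)
Step 6: enter (4,5), '.' pass, move right to (4,6)
Step 7: enter (4,6), '.' pass, move right to (4,7)
Step 8: enter (4,7), '.' pass, move right to (4,8)
Step 9: enter (4,8), '.' pass, move right to (4,9)
Step 10: enter (4,9), '.' pass, move right to (4,10)
Step 11: at (4,10) — EXIT via right edge, pos 4
Distinct cells visited: 10 (path length 10)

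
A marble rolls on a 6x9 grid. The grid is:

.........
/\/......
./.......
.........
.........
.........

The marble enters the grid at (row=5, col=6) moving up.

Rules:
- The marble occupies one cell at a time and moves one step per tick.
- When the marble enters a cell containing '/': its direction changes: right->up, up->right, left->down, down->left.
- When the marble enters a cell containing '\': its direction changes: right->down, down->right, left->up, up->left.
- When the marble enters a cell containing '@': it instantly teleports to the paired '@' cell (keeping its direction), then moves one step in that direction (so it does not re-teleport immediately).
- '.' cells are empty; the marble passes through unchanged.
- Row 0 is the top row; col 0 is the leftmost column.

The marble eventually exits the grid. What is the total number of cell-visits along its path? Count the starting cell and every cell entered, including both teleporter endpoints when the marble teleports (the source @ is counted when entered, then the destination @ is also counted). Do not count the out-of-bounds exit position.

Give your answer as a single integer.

Step 1: enter (5,6), '.' pass, move up to (4,6)
Step 2: enter (4,6), '.' pass, move up to (3,6)
Step 3: enter (3,6), '.' pass, move up to (2,6)
Step 4: enter (2,6), '.' pass, move up to (1,6)
Step 5: enter (1,6), '.' pass, move up to (0,6)
Step 6: enter (0,6), '.' pass, move up to (-1,6)
Step 7: at (-1,6) — EXIT via top edge, pos 6
Path length (cell visits): 6

Answer: 6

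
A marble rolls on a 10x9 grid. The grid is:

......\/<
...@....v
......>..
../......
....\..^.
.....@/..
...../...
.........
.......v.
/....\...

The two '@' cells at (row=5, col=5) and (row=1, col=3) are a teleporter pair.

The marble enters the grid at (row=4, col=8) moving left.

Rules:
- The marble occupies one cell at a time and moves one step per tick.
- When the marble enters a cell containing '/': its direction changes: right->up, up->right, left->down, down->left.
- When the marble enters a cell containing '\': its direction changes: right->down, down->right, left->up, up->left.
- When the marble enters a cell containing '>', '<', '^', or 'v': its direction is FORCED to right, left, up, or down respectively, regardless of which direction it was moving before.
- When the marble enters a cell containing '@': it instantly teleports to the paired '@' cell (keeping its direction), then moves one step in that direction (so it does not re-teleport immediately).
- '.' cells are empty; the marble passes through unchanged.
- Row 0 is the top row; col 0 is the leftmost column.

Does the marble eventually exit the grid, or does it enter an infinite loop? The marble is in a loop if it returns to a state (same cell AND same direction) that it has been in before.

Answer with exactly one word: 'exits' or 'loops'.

Step 1: enter (4,8), '.' pass, move left to (4,7)
Step 2: enter (4,7), '^' forces left->up, move up to (3,7)
Step 3: enter (3,7), '.' pass, move up to (2,7)
Step 4: enter (2,7), '.' pass, move up to (1,7)
Step 5: enter (1,7), '.' pass, move up to (0,7)
Step 6: enter (0,7), '/' deflects up->right, move right to (0,8)
Step 7: enter (0,8), '<' forces right->left, move left to (0,7)
Step 8: enter (0,7), '/' deflects left->down, move down to (1,7)
Step 9: enter (1,7), '.' pass, move down to (2,7)
Step 10: enter (2,7), '.' pass, move down to (3,7)
Step 11: enter (3,7), '.' pass, move down to (4,7)
Step 12: enter (4,7), '^' forces down->up, move up to (3,7)
Step 13: at (3,7) dir=up — LOOP DETECTED (seen before)

Answer: loops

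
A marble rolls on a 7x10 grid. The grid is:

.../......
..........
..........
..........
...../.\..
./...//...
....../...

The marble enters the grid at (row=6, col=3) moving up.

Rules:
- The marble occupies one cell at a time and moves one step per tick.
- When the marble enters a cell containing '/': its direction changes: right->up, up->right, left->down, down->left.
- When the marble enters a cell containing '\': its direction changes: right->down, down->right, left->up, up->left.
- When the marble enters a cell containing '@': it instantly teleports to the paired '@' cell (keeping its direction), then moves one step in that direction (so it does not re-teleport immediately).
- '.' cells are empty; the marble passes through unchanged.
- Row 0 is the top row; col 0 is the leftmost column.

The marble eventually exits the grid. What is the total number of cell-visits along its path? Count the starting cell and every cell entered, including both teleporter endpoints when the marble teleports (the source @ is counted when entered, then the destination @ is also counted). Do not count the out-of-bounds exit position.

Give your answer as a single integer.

Answer: 13

Derivation:
Step 1: enter (6,3), '.' pass, move up to (5,3)
Step 2: enter (5,3), '.' pass, move up to (4,3)
Step 3: enter (4,3), '.' pass, move up to (3,3)
Step 4: enter (3,3), '.' pass, move up to (2,3)
Step 5: enter (2,3), '.' pass, move up to (1,3)
Step 6: enter (1,3), '.' pass, move up to (0,3)
Step 7: enter (0,3), '/' deflects up->right, move right to (0,4)
Step 8: enter (0,4), '.' pass, move right to (0,5)
Step 9: enter (0,5), '.' pass, move right to (0,6)
Step 10: enter (0,6), '.' pass, move right to (0,7)
Step 11: enter (0,7), '.' pass, move right to (0,8)
Step 12: enter (0,8), '.' pass, move right to (0,9)
Step 13: enter (0,9), '.' pass, move right to (0,10)
Step 14: at (0,10) — EXIT via right edge, pos 0
Path length (cell visits): 13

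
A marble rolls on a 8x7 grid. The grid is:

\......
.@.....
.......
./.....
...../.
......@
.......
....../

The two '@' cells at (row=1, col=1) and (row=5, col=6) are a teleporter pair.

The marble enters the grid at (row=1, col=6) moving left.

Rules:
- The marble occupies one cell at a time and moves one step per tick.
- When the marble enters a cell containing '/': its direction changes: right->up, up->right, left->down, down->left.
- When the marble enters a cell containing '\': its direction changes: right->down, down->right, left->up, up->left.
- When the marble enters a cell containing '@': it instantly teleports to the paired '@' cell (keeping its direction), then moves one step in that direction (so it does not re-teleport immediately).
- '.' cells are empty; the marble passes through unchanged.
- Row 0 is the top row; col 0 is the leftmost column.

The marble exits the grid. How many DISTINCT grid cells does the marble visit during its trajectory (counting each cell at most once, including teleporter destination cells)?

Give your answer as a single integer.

Step 1: enter (1,6), '.' pass, move left to (1,5)
Step 2: enter (1,5), '.' pass, move left to (1,4)
Step 3: enter (1,4), '.' pass, move left to (1,3)
Step 4: enter (1,3), '.' pass, move left to (1,2)
Step 5: enter (1,2), '.' pass, move left to (1,1)
Step 6: enter (1,1), '@' teleport (1,1)->(5,6), also enter (5,6), move left to (5,5)
Step 7: enter (5,5), '.' pass, move left to (5,4)
Step 8: enter (5,4), '.' pass, move left to (5,3)
Step 9: enter (5,3), '.' pass, move left to (5,2)
Step 10: enter (5,2), '.' pass, move left to (5,1)
Step 11: enter (5,1), '.' pass, move left to (5,0)
Step 12: enter (5,0), '.' pass, move left to (5,-1)
Step 13: at (5,-1) — EXIT via left edge, pos 5
Distinct cells visited: 13 (path length 13)

Answer: 13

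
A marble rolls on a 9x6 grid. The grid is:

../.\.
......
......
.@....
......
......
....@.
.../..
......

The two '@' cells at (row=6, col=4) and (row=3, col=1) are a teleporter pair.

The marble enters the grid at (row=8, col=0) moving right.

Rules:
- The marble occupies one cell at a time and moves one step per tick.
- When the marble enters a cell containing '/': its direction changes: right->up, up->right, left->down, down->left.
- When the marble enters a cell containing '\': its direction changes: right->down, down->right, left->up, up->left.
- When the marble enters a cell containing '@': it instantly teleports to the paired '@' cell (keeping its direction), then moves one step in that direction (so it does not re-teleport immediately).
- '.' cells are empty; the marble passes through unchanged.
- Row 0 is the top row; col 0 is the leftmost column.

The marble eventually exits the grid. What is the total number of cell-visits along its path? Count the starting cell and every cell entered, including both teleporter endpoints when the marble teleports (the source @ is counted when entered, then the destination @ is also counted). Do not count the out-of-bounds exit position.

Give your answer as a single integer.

Step 1: enter (8,0), '.' pass, move right to (8,1)
Step 2: enter (8,1), '.' pass, move right to (8,2)
Step 3: enter (8,2), '.' pass, move right to (8,3)
Step 4: enter (8,3), '.' pass, move right to (8,4)
Step 5: enter (8,4), '.' pass, move right to (8,5)
Step 6: enter (8,5), '.' pass, move right to (8,6)
Step 7: at (8,6) — EXIT via right edge, pos 8
Path length (cell visits): 6

Answer: 6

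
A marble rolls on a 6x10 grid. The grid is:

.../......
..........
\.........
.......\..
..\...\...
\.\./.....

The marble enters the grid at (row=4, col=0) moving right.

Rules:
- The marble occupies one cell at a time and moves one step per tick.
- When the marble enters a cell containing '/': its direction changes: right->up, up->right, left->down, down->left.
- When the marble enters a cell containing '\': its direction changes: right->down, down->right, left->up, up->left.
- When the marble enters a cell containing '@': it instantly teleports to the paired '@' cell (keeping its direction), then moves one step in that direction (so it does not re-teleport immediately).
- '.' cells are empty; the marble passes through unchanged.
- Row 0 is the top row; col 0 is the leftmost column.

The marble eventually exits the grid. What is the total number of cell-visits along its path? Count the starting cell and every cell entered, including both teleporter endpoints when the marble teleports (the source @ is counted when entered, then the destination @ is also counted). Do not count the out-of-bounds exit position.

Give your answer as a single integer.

Answer: 11

Derivation:
Step 1: enter (4,0), '.' pass, move right to (4,1)
Step 2: enter (4,1), '.' pass, move right to (4,2)
Step 3: enter (4,2), '\' deflects right->down, move down to (5,2)
Step 4: enter (5,2), '\' deflects down->right, move right to (5,3)
Step 5: enter (5,3), '.' pass, move right to (5,4)
Step 6: enter (5,4), '/' deflects right->up, move up to (4,4)
Step 7: enter (4,4), '.' pass, move up to (3,4)
Step 8: enter (3,4), '.' pass, move up to (2,4)
Step 9: enter (2,4), '.' pass, move up to (1,4)
Step 10: enter (1,4), '.' pass, move up to (0,4)
Step 11: enter (0,4), '.' pass, move up to (-1,4)
Step 12: at (-1,4) — EXIT via top edge, pos 4
Path length (cell visits): 11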